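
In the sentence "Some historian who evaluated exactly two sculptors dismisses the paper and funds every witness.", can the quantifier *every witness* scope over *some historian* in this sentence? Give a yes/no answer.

No

*every witness* is embedded in one conjunct of the coordinate structure (*funds every witness*).
QR out of a conjunct would have to apply non-ATB, which the CSC forbids.
There is no licit LF on which *every witness* c-commands *some historian*.
(Only the surface reading survives: one fixed historian with respect to all the relevant witnesses.)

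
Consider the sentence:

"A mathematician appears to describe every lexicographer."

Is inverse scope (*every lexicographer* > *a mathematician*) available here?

Yes

Raising constructions are monoclausal for scope purposes; *every lexicographer* is not separated from *a mathematician* by any island.
QR within a single clause is free, so the lower quantifier may take scope over the higher one.
The sentence is scopally ambiguous between *a mathematician* > *every lexicographer* and *every lexicographer* > *a mathematician*.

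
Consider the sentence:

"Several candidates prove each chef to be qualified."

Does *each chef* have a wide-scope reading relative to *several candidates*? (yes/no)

Yes

*each chef* is the subject of an ECM infinitive — the infinitival complement of an ECM verb is not a scope island, so *each chef* can raise into the matrix clause.
Since no island is crossed, the inverse ordering is licensed alongside surface scope.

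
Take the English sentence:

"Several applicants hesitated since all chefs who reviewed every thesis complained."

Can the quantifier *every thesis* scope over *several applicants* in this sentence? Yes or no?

The target quantifier *every thesis* is part of the relative clause *who reviewed every thesis*, which is itself inside the adjunct *since all chefs who reviewed every thesis complained*.
Both the relative clause and the enclosing adjunct are scope islands; QR cannot cross either.
There is no licit LF on which *every thesis* c-commands *several applicants*.

No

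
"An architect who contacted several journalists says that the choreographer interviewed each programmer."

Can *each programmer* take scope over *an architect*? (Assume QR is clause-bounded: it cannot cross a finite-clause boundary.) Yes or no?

No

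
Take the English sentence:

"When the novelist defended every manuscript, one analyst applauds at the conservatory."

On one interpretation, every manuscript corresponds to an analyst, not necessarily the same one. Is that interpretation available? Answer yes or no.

No

The paraphrase describes the scope ordering *every manuscript* > *one analyst*.
*every manuscript* occurs within the adjunct clause *when the novelist defended every manuscript*.
Adverbial clauses are not L-marked, so they are barriers for QR — the quantifier cannot escape the adjunct.
*every manuscript* > *one analyst* would require crossing that boundary, which is illicit.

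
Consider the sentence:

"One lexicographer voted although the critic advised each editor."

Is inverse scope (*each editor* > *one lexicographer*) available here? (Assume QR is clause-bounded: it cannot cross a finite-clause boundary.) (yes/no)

*each editor* occurs within the adjunct clause *although the critic advised each editor*.
Scope out of an adjunct clause is unavailable: QR respects the adjunct-island constraint.
So the wide-scope reading for *each editor* is blocked.
(Only the surface reading survives: one fixed lexicographer with respect to all the relevant editors.)

No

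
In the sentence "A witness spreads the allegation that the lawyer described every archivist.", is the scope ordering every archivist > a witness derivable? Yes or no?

The target quantifier *every archivist* is part of the complex NP *the allegation that the lawyer described every archivist*.
Noun-complement clauses are scope islands (the Complex NP Constraint): a quantifier inside one cannot scope into the matrix.
The inverse ordering *every archivist* > *a witness* is therefore underivable.
(Only the surface reading survives: one fixed witness with respect to all the relevant archivists.)

No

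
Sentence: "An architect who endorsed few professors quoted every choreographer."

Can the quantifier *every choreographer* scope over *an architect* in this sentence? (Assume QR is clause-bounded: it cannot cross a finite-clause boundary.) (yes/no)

Although the sentence contains a relative clause (*who endorsed few professors*), *every choreographer* is outside it, in the matrix VP.
No island intervenes, so both surface and inverse scope are derivable.
So *every choreographer* > *an architect* is among the available readings.

Yes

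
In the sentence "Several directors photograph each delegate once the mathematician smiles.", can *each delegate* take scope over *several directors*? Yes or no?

Yes

Neither queried DP is inside the adjunct, so the adjunct-island constraint does not apply.
QR within a single clause is free, so the lower quantifier may take scope over the higher one.
So *each delegate* > *several directors* is among the available readings.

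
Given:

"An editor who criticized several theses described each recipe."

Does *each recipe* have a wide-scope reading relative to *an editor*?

*each recipe* is a matrix argument; only *an editor* is modified by the relative clause *who criticized several theses*, so the RC island is irrelevant to the target quantifier.
With no island boundary between them, the object can take inverse scope over the subject via ordinary QR within the clause.

Yes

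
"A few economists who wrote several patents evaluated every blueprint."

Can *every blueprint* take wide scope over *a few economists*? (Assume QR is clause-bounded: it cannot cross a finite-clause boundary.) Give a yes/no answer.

Yes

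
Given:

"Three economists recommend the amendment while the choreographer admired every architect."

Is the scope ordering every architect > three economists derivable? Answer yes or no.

The DP *every architect* is contained in the adjunct clause *while the choreographer admired every architect*.
Since the clause is an adjunct (not a complement), the Adjunct Condition blocks QR across its edge.
Hence only narrow scope for *every architect* (under *three economists*) survives.

No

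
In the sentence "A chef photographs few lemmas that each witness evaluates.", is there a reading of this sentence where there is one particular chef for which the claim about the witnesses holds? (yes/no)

Yes

The described interpretation is the *a chef* > *each witness* scoping.
Nothing needs to raise for *a chef* > *each witness*, so no island constraint is at stake.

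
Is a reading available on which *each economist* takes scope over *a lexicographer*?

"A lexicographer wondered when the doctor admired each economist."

The target quantifier *each economist* is part of the embedded question *when the doctor admired each economist*.
Embedded wh-clauses are opaque for QR, so the quantifier stays inside the question.
There is no licit LF on which *each economist* c-commands *a lexicographer*.

No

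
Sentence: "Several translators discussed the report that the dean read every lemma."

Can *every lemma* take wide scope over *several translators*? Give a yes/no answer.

The DP *every lemma* is contained in the complex NP *the report that the dean read every lemma*.
Since the clause is the complement of a nominal head, the CNPC blocks scope extraction.
There is no licit LF on which *every lemma* c-commands *several translators*.

No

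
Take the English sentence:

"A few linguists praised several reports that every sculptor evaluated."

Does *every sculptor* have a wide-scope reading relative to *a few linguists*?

No

*every sculptor* sits inside the relative clause *that every sculptor evaluated* modifying *several reports*.
Quantifiers inside a relative clause are trapped there; the RC boundary blocks QR.
The inverse ordering *every sculptor* > *a few linguists* is therefore underivable.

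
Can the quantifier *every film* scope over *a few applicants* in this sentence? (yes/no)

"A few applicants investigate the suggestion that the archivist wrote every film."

No

*every film* sits inside the complex NP *the suggestion that the archivist wrote every film*.
The Complex NP Constraint bars QR out of the complement clause of a noun.
*every film* is confined to the island and cannot take scope over *a few applicants*.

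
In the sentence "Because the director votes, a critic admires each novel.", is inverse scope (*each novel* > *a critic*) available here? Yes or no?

Yes

Neither queried DP is inside the adjunct, so the adjunct-island constraint does not apply.
With no island boundary between them, the object can take inverse scope over the subject via ordinary QR within the clause.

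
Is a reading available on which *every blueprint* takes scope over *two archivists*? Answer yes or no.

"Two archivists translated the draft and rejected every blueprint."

*every blueprint* is embedded in one conjunct of the coordinate structure (*rejected every blueprint*).
A quantifier cannot raise out of one conjunct of a coordination across the whole coordinate structure — the CSC applies to QR.
*every blueprint* > *two archivists* would require crossing that boundary, which is illicit.

No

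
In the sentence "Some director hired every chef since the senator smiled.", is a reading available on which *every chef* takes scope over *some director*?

Yes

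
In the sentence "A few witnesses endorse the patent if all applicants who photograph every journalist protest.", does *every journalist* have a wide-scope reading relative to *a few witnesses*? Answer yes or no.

The DP *every journalist* is contained in the relative clause *who photograph every journalist*, which is itself inside the adjunct *if all applicants who photograph every journalist protest*.
Both the relative clause and the enclosing adjunct are scope islands; QR cannot cross either.
*every journalist* is confined to the island and cannot take scope over *a few witnesses*.

No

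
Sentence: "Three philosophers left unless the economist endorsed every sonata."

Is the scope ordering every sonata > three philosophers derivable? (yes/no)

No

Structurally, *every sonata* is inside the adjunct clause *unless the economist endorsed every sonata*.
Since the clause is an adjunct (not a complement), the Adjunct Condition blocks QR across its edge.
*every sonata* is confined to the island and cannot take scope over *three philosophers*.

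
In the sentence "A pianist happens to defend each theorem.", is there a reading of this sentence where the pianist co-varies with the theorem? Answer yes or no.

That reading corresponds to *each theorem* > *a pianist*.
*each theorem* is the object of the infinitival complement of a raising predicate; raising infinitives are transparent for QR, so the two DPs are in effect clausemates.
No island intervenes, so both surface and inverse scope are derivable.

Yes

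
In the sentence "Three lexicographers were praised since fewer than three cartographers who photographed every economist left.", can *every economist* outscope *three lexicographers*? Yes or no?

No

Structurally, *every economist* is inside the relative clause *who photographed every economist*, which is itself inside the adjunct *since fewer than three cartographers who photographed every economist left*.
Both the relative clause and the enclosing adjunct are scope islands; QR cannot cross either.
So *every economist* cannot raise to a position above *three lexicographers*.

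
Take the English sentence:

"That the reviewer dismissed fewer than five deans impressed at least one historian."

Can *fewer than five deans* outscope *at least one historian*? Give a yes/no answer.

The target quantifier *fewer than five deans* is part of the sentential subject *that the reviewer dismissed fewer than five deans*.
Sentential subjects are islands: a quantifier inside the subject clause cannot raise over the matrix predicate.
So *fewer than five deans* cannot raise to a position above *at least one historian*.

No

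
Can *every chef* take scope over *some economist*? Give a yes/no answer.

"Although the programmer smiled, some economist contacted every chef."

Neither queried DP is inside the adjunct, so the adjunct-island constraint does not apply.
Since no island is crossed, the inverse ordering is licensed alongside surface scope.

Yes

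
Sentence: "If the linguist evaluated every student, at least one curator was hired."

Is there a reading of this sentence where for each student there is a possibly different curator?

This is the *every student* > *at least one curator* reading.
The DP *every student* is contained in the adjunct clause *if the linguist evaluated every student*.
Adjunct clauses are scope islands: a quantifier inside an adjunct cannot raise into the matrix clause.
*every student* is confined to the island and cannot take scope over *at least one curator*.

No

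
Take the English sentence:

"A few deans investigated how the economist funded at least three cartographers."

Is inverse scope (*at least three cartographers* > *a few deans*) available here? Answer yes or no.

*at least three cartographers* sits inside the embedded question *how the economist funded at least three cartographers*.
The wh-island constraint blocks QR out of an embedded interrogative.
*at least three cartographers* is confined to the island and cannot take scope over *a few deans*.

No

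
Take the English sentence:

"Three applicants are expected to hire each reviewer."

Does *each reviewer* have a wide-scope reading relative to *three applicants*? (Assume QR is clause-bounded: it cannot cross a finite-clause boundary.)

The matrix predicate is a raising verb, whose infinitival complement is not a scope island — *each reviewer* can QR into the matrix clause.
No island intervenes, so both surface and inverse scope are derivable.
So *each reviewer* > *three applicants* is among the available readings.

Yes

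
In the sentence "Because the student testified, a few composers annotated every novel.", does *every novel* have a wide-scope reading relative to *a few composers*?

Yes

Although there is an adjunct clause, *every novel* is in the main clause, not inside the adjunct.
Since no island is crossed, the inverse ordering is licensed alongside surface scope.
Both orderings are possible: *a few composers* > *every novel* and *every novel* > *a few composers*.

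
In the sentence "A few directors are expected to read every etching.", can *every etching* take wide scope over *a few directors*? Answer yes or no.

The matrix predicate is a raising verb, whose infinitival complement is not a scope island — *every etching* can QR into the matrix clause.
With no island boundary between them, the object can take inverse scope over the subject via ordinary QR within the clause.
So *every etching* > *a few directors* is among the available readings.

Yes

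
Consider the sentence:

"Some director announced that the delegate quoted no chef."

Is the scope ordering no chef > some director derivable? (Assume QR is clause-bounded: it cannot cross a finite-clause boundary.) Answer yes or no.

No

The target quantifier *no chef* is part of the finite complement clause *that the delegate quoted no chef*.
With QR restricted to its own tensed clause, the embedded quantifier cannot reach a matrix scope position.
So *no chef* cannot raise high enough to outscope *some director*; only the surface ordering *some director* > *no chef* is available.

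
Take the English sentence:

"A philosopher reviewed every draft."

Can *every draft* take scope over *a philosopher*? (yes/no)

*a philosopher* and *every draft* are co-arguments of the matrix verb, with nothing but a clause-internal boundary between them.
QR within a single clause is free, so the lower quantifier may take scope over the higher one.
So *every draft* > *a philosopher* is among the available readings.

Yes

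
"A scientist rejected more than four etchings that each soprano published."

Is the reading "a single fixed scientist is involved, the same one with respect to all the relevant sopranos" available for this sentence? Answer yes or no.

Yes

The paraphrase describes the scope ordering *a scientist* > *each soprano*.
Surface scope (*a scientist* > *each soprano*) is always derivable; islands only block QR, not in-situ interpretation.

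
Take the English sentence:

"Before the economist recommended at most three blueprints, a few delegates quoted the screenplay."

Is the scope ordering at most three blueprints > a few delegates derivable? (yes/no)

*at most three blueprints* occurs within the adjunct clause *before the economist recommended at most three blueprints*.
Scope out of an adjunct clause is unavailable: QR respects the adjunct-island constraint.
So the wide-scope reading for *at most three blueprints* is blocked.

No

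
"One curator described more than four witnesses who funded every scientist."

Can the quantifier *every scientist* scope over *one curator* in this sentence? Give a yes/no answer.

No

The target quantifier *every scientist* is part of the relative clause *who funded every scientist* modifying *more than four witnesses*.
Relative clauses are scope islands: a quantifier cannot QR out of a relative clause to take scope in the matrix clause.
The inverse ordering *every scientist* > *one curator* is therefore underivable.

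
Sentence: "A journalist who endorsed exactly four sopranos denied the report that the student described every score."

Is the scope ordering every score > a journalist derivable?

The target quantifier *every score* is part of the complex NP *the report that the student described every score*.
Noun-complement clauses are scope islands (the Complex NP Constraint): a quantifier inside one cannot scope into the matrix.
There is no licit LF on which *every score* c-commands *a journalist*.

No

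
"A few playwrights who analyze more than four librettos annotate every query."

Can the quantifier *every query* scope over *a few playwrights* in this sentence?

Yes

Although the sentence contains a relative clause (*who analyze more than four librettos*), *every query* is outside it, in the matrix VP.
Ordinary QR to a clause-peripheral position gives the wide-scope LF for the lower DP.
The sentence is scopally ambiguous between *a few playwrights* > *every query* and *every query* > *a few playwrights*.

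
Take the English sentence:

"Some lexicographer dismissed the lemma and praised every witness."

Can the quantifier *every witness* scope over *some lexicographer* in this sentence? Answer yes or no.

No

*every witness* occurs within one conjunct of the coordinate structure (*praised every witness*).
Asymmetric QR out of one conjunct violates the Coordinate Structure Constraint.
The inverse ordering *every witness* > *some lexicographer* is therefore underivable.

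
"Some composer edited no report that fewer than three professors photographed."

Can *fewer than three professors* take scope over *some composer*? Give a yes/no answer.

*fewer than three professors* occurs within the relative clause *that fewer than three professors photographed* modifying *no report*.
The relative clause forms an island for QR, so the quantifier is confined to the head noun's restrictor.
So *fewer than three professors* cannot raise high enough to outscope *some composer*; only the surface ordering *some composer* > *fewer than three professors* is available.
(Only the surface reading survives: one fixed composer with respect to all the relevant professors.)

No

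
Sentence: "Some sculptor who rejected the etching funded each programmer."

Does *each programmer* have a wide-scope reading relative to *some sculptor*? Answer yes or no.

Yes

Although the sentence contains a relative clause (*who rejected the etching*), *each programmer* is outside it, in the matrix VP.
With no island boundary between them, the object can take inverse scope over the subject via ordinary QR within the clause.
The sentence is scopally ambiguous between *some sculptor* > *each programmer* and *each programmer* > *some sculptor*.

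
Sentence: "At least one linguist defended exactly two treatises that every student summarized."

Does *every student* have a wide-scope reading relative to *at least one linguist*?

*every student* occurs within the relative clause *that every student summarized* modifying *exactly two treatises*.
The relative clause forms an island for QR, so the quantifier is confined to the head noun's restrictor.
Hence only narrow scope for *every student* (under *at least one linguist*) survives.

No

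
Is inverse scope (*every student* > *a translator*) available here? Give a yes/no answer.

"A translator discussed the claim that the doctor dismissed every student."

No

*every student* occurs within the complex NP *the claim that the doctor dismissed every student*.
Since the clause is the complement of a nominal head, the CNPC blocks scope extraction.
The inverse ordering *every student* > *a translator* is therefore underivable.
(Only the surface reading survives: one fixed translator with respect to all the relevant students.)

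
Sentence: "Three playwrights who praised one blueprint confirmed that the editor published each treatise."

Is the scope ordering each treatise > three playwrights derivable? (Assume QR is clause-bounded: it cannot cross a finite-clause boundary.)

No

The DP *each treatise* is contained in the finite complement clause *that the editor published each treatise*.
Finite CP is the ceiling for QR here, by assumption.
Hence only narrow scope for *each treatise* (under *three playwrights*) survives.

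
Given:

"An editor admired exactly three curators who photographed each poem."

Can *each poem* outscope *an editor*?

The DP *each poem* is contained in the relative clause *who photographed each poem* modifying *exactly three curators*.
Relative clauses block scope extraction: QR cannot target a position outside the modified NP.
So *each poem* cannot raise high enough to outscope *an editor*; only the surface ordering *an editor* > *each poem* is available.

No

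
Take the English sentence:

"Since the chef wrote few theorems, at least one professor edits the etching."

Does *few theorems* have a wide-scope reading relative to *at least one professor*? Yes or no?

*few theorems* occurs within the adjunct clause *since the chef wrote few theorems*.
Adverbial clauses are not L-marked, so they are barriers for QR — the quantifier cannot escape the adjunct.
So *few theorems* cannot raise to a position above *at least one professor*.

No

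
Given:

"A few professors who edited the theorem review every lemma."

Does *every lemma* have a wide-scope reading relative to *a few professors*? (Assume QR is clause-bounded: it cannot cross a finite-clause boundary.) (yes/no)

Yes

The RC *who edited the theorem* is an island, but *every lemma* is not inside it — it is the matrix object, a clausemate of *a few professors*.
Nothing blocks QR of the lower DP to a position above the higher one, so inverse scope is available.
So *every lemma* > *a few professors* is among the available readings.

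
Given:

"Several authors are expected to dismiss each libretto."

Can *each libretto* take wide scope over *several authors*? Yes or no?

*each libretto* is the object of the infinitival complement of a raising predicate; raising infinitives are transparent for QR, so the two DPs are in effect clausemates.
QR within a single clause is free, so the lower quantifier may take scope over the higher one.

Yes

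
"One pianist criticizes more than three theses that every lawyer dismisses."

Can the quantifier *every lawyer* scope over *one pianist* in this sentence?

No

*every lawyer* is embedded in the relative clause *that every lawyer dismisses* modifying *more than three theses*.
QR out of a relative clause is ruled out by the relative-clause island constraint.
So *every lawyer* cannot raise to a position above *one pianist*.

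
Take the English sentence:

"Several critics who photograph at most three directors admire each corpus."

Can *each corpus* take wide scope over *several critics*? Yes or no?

Yes

The relative clause *who photograph at most three directors* modifies *several critics*, but *each corpus* is not inside that relative clause — it is an argument of the matrix verb.
With no island boundary between them, the object can take inverse scope over the subject via ordinary QR within the clause.
The sentence is scopally ambiguous between *several critics* > *each corpus* and *each corpus* > *several critics*.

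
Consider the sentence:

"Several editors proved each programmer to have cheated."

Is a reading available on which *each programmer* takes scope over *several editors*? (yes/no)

Yes

This is an ECM construction: *each programmer* is the infinitival subject, Case-marked by the matrix verb, and the infinitive is transparent for QR.
Clause-internal QR can adjoin the lower DP above the subject, yielding the inverse reading.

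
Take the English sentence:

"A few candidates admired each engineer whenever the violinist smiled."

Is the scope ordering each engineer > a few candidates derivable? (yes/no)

Yes

*each engineer* is a matrix argument; the adjunct is an island but the target quantifier is outside it.
With no island boundary between them, the object can take inverse scope over the subject via ordinary QR within the clause.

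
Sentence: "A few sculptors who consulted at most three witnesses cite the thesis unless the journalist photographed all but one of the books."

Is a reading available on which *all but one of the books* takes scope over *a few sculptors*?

No

*all but one of the books* occurs within the adjunct clause *unless the journalist photographed all but one of the books*.
The adjunct-island constraint bars QR out of an adverbial clause.
*all but one of the books* is confined to the island and cannot take scope over *a few sculptors*.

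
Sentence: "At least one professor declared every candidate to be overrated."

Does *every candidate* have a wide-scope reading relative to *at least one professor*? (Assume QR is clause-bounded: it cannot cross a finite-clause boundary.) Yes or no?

This is an ECM construction: *every candidate* is the infinitival subject, Case-marked by the matrix verb, and the infinitive is transparent for QR.
Clause-internal QR can adjoin the lower DP above the subject, yielding the inverse reading.
The sentence is scopally ambiguous between *at least one professor* > *every candidate* and *every candidate* > *at least one professor*.

Yes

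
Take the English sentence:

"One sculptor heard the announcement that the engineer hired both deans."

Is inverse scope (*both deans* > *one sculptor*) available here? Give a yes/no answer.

No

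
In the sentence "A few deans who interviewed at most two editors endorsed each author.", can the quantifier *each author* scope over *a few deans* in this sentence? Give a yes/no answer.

The relative clause *who interviewed at most two editors* modifies *a few deans*, but *each author* is not inside that relative clause — it is an argument of the matrix verb.
Ordinary QR to a clause-peripheral position gives the wide-scope LF for the lower DP.
Both orderings are possible: *a few deans* > *each author* and *each author* > *a few deans*.

Yes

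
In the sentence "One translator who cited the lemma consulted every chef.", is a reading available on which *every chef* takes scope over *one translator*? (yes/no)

Yes

*every chef* sits in the matrix clause, not in the relative clause on *one translator*.
No island intervenes, so both surface and inverse scope are derivable.
The sentence is scopally ambiguous between *one translator* > *every chef* and *every chef* > *one translator*.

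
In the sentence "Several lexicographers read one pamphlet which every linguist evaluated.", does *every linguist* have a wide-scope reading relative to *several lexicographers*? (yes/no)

Structurally, *every linguist* is inside the relative clause *which every linguist evaluated* modifying *one pamphlet*.
A relative clause is a scope island — quantifier raising cannot cross its boundary.
Hence only narrow scope for *every linguist* (under *several lexicographers*) survives.

No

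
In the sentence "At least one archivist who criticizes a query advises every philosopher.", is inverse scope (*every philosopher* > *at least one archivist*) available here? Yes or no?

Yes

*every philosopher* is a matrix argument; only *at least one archivist* is modified by the relative clause *who criticizes a query*, so the RC island is irrelevant to the target quantifier.
With no island boundary between them, the object can take inverse scope over the subject via ordinary QR within the clause.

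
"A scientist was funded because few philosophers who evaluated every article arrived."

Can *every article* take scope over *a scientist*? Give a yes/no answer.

*every article* sits inside the relative clause *who evaluated every article*, which is itself inside the adjunct *because few philosophers who evaluated every article arrived*.
The quantifier would have to escape first the RC and then the adjunct — two independent island violations.
So the wide-scope reading for *every article* is blocked.

No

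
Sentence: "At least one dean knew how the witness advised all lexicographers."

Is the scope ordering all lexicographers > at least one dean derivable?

No

*all lexicographers* is embedded in the embedded question *how the witness advised all lexicographers*.
QR across an interrogative CP boundary is ruled out as a wh-island violation.
The inverse ordering *all lexicographers* > *at least one dean* is therefore underivable.
(Only the surface reading survives: one fixed dean with respect to all the relevant lexicographers.)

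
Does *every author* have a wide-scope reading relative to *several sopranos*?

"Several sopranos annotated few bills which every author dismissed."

No

*every author* is embedded in the relative clause *which every author dismissed* modifying *few bills*.
The relative clause forms an island for QR, so the quantifier is confined to the head noun's restrictor.
So *every author* cannot raise high enough to outscope *several sopranos*; only the surface ordering *several sopranos* > *every author* is available.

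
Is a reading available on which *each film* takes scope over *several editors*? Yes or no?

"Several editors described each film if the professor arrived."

Yes

The adjunct clause does not contain *each film*, which is the matrix object.
Ordinary QR to a clause-peripheral position gives the wide-scope LF for the lower DP.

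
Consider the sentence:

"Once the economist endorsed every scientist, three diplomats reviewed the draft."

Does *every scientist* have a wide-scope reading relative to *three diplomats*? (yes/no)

*every scientist* occurs within the adjunct clause *once the economist endorsed every scientist*.
Scope out of an adjunct clause is unavailable: QR respects the adjunct-island constraint.
So the wide-scope reading for *every scientist* is blocked.

No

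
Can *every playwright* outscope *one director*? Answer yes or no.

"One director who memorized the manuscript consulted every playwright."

The relative clause *who memorized the manuscript* modifies *one director*, but *every playwright* is not inside that relative clause — it is an argument of the matrix verb.
Ordinary QR to a clause-peripheral position gives the wide-scope LF for the lower DP.

Yes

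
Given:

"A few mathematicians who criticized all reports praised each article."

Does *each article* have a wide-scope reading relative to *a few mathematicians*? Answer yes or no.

Yes

Although the sentence contains a relative clause (*who criticized all reports*), *each article* is outside it, in the matrix VP.
Clause-internal QR can adjoin the lower DP above the subject, yielding the inverse reading.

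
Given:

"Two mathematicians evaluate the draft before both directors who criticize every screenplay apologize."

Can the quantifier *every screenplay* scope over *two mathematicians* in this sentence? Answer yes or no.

No

*every screenplay* occurs within the relative clause *who criticize every screenplay*, which is itself inside the adjunct *before both directors who criticize every screenplay apologize*.
The quantifier would have to escape first the RC and then the adjunct — two independent island violations.
*every screenplay* is confined to the island and cannot take scope over *two mathematicians*.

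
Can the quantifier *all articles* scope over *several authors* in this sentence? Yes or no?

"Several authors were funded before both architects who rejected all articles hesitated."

No

Structurally, *all articles* is inside the relative clause *who rejected all articles*, which is itself inside the adjunct *before both architects who rejected all articles hesitated*.
The quantifier would have to escape first the RC and then the adjunct — two independent island violations.
The inverse ordering *all articles* > *several authors* is therefore underivable.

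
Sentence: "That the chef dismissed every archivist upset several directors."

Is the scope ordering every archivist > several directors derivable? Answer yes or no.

Structurally, *every archivist* is inside the sentential subject *that the chef dismissed every archivist*.
Sentential subjects are islands: a quantifier inside the subject clause cannot raise over the matrix predicate.
*every archivist* > *several directors* would require crossing that boundary, which is illicit.

No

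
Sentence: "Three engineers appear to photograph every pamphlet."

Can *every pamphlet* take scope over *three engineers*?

Yes

Raising constructions are monoclausal for scope purposes; *every pamphlet* is not separated from *three engineers* by any island.
No island intervenes, so both surface and inverse scope are derivable.
Both orderings are possible: *three engineers* > *every pamphlet* and *every pamphlet* > *three engineers*.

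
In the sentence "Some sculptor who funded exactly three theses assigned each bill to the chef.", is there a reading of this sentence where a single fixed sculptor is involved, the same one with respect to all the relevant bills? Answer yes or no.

Yes

The described interpretation is the *some sculptor* > *each bill* scoping.
Nothing needs to raise for *some sculptor* > *each bill*, so no island constraint is at stake.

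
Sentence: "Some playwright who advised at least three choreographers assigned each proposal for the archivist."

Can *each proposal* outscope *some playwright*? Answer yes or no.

Yes

The RC *who advised at least three choreographers* is an island, but *each proposal* is not inside it — it is the matrix object, a clausemate of *some playwright*.
Nothing blocks QR of the lower DP to a position above the higher one, so inverse scope is available.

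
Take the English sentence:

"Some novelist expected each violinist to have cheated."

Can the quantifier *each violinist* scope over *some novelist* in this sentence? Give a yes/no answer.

The ECM infinitive is scope-transparent — *each violinist* is free to raise above *some novelist*.
No island intervenes, so both surface and inverse scope are derivable.

Yes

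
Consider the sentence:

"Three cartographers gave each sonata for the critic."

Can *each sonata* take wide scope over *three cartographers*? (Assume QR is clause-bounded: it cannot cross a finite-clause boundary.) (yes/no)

Yes

*three cartographers* and *each sonata* are co-arguments of the matrix verb, with nothing but a clause-internal boundary between them.
No island intervenes, so both surface and inverse scope are derivable.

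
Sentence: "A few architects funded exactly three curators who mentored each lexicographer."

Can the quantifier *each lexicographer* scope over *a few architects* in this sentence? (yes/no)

No

*each lexicographer* occurs within the relative clause *who mentored each lexicographer* modifying *exactly three curators*.
Relative clauses block scope extraction: QR cannot target a position outside the modified NP.
*each lexicographer* > *a few architects* would require crossing that boundary, which is illicit.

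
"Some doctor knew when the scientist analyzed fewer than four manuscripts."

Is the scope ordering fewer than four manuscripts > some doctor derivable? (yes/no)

The DP *fewer than four manuscripts* is contained in the embedded question *when the scientist analyzed fewer than four manuscripts*.
QR across an interrogative CP boundary is ruled out as a wh-island violation.
The inverse ordering *fewer than four manuscripts* > *some doctor* is therefore underivable.
(Only the surface reading survives: one fixed doctor with respect to all the relevant manuscripts.)

No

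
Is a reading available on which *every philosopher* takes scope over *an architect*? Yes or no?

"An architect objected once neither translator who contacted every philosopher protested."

No

The DP *every philosopher* is contained in the relative clause *who contacted every philosopher*, which is itself inside the adjunct *once neither translator who contacted every philosopher protested*.
The quantifier would have to escape first the RC and then the adjunct — two independent island violations.
So the wide-scope reading for *every philosopher* is blocked.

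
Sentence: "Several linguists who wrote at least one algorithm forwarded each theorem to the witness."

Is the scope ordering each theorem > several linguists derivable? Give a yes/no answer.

*each theorem* sits in the matrix clause, not in the relative clause on *several linguists*.
With no island boundary between them, the object can take inverse scope over the subject via ordinary QR within the clause.
Both orderings are possible: *several linguists* > *each theorem* and *each theorem* > *several linguists*.

Yes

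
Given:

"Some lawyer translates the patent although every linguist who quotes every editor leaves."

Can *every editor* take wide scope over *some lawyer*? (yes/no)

No

The target quantifier *every editor* is part of the relative clause *who quotes every editor*, which is itself inside the adjunct *although every linguist who quotes every editor leaves*.
Even if one barrier were somehow void, the other would still block QR.
So the wide-scope reading for *every editor* is blocked.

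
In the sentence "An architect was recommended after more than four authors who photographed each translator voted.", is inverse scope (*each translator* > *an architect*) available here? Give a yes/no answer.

No

*each translator* occurs within the relative clause *who photographed each translator*, which is itself inside the adjunct *after more than four authors who photographed each translator voted*.
Both the relative clause and the enclosing adjunct are scope islands; QR cannot cross either.
So the wide-scope reading for *each translator* is blocked.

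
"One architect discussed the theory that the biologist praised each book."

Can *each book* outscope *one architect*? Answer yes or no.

No

The DP *each book* is contained in the complex NP *the theory that the biologist praised each book*.
Noun-complement clauses are scope islands (the Complex NP Constraint): a quantifier inside one cannot scope into the matrix.
So *each book* cannot raise to a position above *one architect*.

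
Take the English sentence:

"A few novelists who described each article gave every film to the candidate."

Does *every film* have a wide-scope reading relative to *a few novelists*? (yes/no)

Although the sentence contains a relative clause (*who described each article*), *every film* is outside it, in the matrix VP.
Ordinary QR to a clause-peripheral position gives the wide-scope LF for the lower DP.
Both orderings are possible: *a few novelists* > *every film* and *every film* > *a few novelists*.

Yes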